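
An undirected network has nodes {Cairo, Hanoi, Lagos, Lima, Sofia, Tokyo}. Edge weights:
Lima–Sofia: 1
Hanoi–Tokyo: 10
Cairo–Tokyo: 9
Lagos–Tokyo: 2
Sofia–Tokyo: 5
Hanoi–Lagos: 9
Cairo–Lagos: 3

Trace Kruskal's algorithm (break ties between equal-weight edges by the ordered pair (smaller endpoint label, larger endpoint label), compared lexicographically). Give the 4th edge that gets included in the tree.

Sofia-Tokyo

Sort edges by weight, then run Kruskal:
Lima–Sofia (1): add. Components now {Tokyo} {Cairo} {Lagos} {Lima,Sofia} {Hanoi}
Lagos–Tokyo (2): add. Components now {Lagos,Tokyo} {Cairo} {Lima,Sofia} {Hanoi}
Cairo–Lagos (3): add. Components now {Cairo,Lagos,Tokyo} {Lima,Sofia} {Hanoi}
Sofia–Tokyo (5): add. Components now {Cairo,Lagos,Lima,Sofia,Tokyo} {Hanoi}
Cairo–Tokyo (9): skip — Tokyo and Cairo already connected.
Hanoi–Lagos (9): add. Components now {Cairo,Hanoi,Lagos,Lima,Sofia,Tokyo}
The 4th edge added is Sofia–Tokyo.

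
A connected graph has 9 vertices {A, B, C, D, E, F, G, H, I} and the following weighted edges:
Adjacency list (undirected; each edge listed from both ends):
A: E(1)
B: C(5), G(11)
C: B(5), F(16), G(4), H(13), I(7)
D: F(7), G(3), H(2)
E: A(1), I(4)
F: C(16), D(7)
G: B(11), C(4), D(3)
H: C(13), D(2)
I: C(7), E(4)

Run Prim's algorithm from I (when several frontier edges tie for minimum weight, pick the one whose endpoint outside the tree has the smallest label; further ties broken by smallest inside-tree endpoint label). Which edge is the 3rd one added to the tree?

Prim, starting at I.
Step 1: frontier [E-I 4, C-I 7] → take E-I (4); add E.
Step 2: frontier [A-E 1, C-I 7] → take A-E (1); add A.
Step 3: frontier [C-I 7] → take C-I (7); add C.
Step 4: frontier [C-G 4, B-C 5, C-H 13, C-F 16] → take C-G (4); add G.
Step 5: frontier [B-C 5, C-H 13, C-F 16, D-G 3, B-G 11] → take D-G (3); add D.
Step 6: frontier [B-C 5, C-H 13, C-F 16, D-H 2, D-F 7, B-G 11] → take D-H (2); add H.
Step 7: frontier [B-C 5, C-F 16, D-F 7, B-G 11] → take B-C (5); add B.
Step 8: frontier [C-F 16, D-F 7] → take D-F (7); add F.
The 3rd edge added is C-I.

C-I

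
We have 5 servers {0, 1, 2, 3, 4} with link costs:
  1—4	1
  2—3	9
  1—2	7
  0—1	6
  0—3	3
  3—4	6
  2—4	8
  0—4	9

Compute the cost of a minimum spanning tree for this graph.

17

Grow the tree from 3 using Prim:
Step 1: frontier [0—3 3, 3—4 6, 2—3 9] → take 0—3 (3); add 0.
Step 2: frontier [0—1 6, 0—4 9, 3—4 6, 2—3 9] → take 0—1 (6); add 1.
Step 3: frontier [0—4 9, 1—4 1, 1—2 7, 3—4 6, 2—3 9] → take 1—4 (1); add 4.
Step 4: frontier [1—2 7, 2—3 9, 2—4 8] → take 1—2 (7); add 2.
MST edges: 0—3, 0—1, 1—4, 1—2; total weight 3+6+1+7 = 17.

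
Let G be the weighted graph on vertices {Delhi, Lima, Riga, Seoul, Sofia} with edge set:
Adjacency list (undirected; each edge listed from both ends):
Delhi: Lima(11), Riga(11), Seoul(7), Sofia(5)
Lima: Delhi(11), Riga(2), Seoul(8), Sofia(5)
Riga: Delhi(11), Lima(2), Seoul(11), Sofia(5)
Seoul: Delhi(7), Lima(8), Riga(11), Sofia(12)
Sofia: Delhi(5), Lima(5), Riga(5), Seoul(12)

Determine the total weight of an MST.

19

Prim's algorithm from Seoul:
Step 1: frontier [Delhi Seoul 7, Lima Seoul 8, Riga Seoul 11, Seoul Sofia 12] → take Delhi Seoul (7); add Delhi.
Step 2: frontier [Delhi Sofia 5, Delhi Lima 11, Delhi Riga 11, Lima Seoul 8, Riga Seoul 11, Seoul Sofia 12] → take Delhi Sofia (5); add Sofia.
Step 3: frontier [Delhi Lima 11, Delhi Riga 11, Lima Seoul 8, Riga Seoul 11, Lima Sofia 5, Riga Sofia 5] → take Lima Sofia (5); add Lima.
Step 4: frontier [Delhi Riga 11, Lima Riga 2, Riga Seoul 11, Riga Sofia 5] → take Lima Riga (2); add Riga.
MST edges: Delhi Seoul, Delhi Sofia, Lima Sofia, Lima Riga; total weight 7+5+5+2 = 19.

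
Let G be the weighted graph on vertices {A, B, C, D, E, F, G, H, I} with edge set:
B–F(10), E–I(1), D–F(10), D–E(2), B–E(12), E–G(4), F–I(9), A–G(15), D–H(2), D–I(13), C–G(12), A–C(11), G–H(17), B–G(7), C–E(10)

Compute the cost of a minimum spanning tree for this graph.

46

Kruskal: consider edges lightest-first.
E–I (1): add — endpoints in different components.
D–E (2): add — endpoints in different components.
D–H (2): add — endpoints in different components.
E–G (4): add — endpoints in different components.
B–G (7): add — endpoints in different components.
F–I (9): add — endpoints in different components.
B–F (10): skip — B and F already connected.
C–E (10): add — endpoints in different components.
D–F (10): skip — D and F already connected.
A–C (11): add — endpoints in different components.
MST edges: E–I, D–E, D–H, E–G, B–G, F–I, C–E, A–C; total weight 1+2+2+4+7+9+10+11 = 46.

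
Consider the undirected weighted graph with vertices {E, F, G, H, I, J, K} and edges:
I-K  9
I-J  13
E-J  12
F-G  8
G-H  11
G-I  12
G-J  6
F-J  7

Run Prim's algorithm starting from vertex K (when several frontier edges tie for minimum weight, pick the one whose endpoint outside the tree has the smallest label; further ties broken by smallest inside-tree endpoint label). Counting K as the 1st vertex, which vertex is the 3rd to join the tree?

Prim, starting at K.
Step 1: frontier [I-K 9] → take I-K (9); add I.
Step 2: frontier [G-I 12, I-J 13] → take G-I (12); add G.
Step 3: frontier [G-J 6, F-G 8, G-H 11, I-J 13] → take G-J (6); add J.
Step 4: frontier [F-G 8, G-H 11, F-J 7, E-J 12] → take F-J (7); add F.
Step 5: frontier [G-H 11, E-J 12] → take G-H (11); add H.
Step 6: frontier [E-J 12] → take E-J (12); add E.
Vertex order: K, I, G, J, F, H, E. The 3rd vertex is G.

G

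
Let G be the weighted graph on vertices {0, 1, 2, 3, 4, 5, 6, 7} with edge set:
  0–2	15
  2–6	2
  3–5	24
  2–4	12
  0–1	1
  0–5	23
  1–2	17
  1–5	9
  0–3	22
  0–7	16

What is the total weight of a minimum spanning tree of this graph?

77

Grow the tree from 1 using Prim:
Step 1: cheapest edge leaving the tree is 0–1 (1); add 0.
Step 2: cheapest edge leaving the tree is 1–5 (9); add 5.
Step 3: cheapest edge leaving the tree is 0–2 (15); add 2.
Step 4: cheapest edge leaving the tree is 2–6 (2); add 6.
Step 5: cheapest edge leaving the tree is 2–4 (12); add 4.
Step 6: cheapest edge leaving the tree is 0–7 (16); add 7.
Step 7: cheapest edge leaving the tree is 0–3 (22); add 3.
MST edges: 0–1, 1–5, 0–2, 2–6, 2–4, 0–7, 0–3; total weight 1+9+15+2+12+16+22 = 77.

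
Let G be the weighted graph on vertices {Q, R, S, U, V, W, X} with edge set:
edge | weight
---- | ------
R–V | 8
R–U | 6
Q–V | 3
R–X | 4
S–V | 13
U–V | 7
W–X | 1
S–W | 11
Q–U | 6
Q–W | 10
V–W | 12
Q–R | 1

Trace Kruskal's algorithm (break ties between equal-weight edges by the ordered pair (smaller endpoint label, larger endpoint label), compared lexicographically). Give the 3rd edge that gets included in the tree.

Q-V

Kruskal's algorithm — process edges by increasing weight (ties by edge label):
Q–R (1): add. Components now {V} {Q,R} {S} {U} {W} {X}
W–X (1): add. Components now {V} {Q,R} {S} {U} {W,X}
Q–V (3): add. Components now {Q,R,V} {S} {U} {W,X}
R–X (4): add. Components now {Q,R,V,W,X} {S} {U}
Q–U (6): add. Components now {Q,R,U,V,W,X} {S}
R–U (6): skip — R and U already connected.
U–V (7): skip — V and U already connected.
R–V (8): skip — V and R already connected.
Q–W (10): skip — W and Q already connected.
S–W (11): add. Components now {Q,R,S,U,V,W,X}
The 3rd edge added is Q–V.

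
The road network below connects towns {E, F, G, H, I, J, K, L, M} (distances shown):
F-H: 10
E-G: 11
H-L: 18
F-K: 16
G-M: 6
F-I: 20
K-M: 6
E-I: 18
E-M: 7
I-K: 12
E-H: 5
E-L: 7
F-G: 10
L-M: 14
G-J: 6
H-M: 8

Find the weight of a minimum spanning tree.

59

Sort edges by weight, then run Kruskal:
E-H (5): add — endpoints in different components.
G-J (6): add — endpoints in different components.
G-M (6): add — endpoints in different components.
K-M (6): add — endpoints in different components.
E-L (7): add — endpoints in different components.
E-M (7): add — endpoints in different components.
H-M (8): skip — H and M already connected.
F-G (10): add — endpoints in different components.
F-H (10): skip — F and H already connected.
E-G (11): skip — E and G already connected.
I-K (12): add — endpoints in different components.
MST edges: E-H, G-J, G-M, K-M, E-L, E-M, F-G, I-K; total weight 5+6+6+6+7+7+10+12 = 59.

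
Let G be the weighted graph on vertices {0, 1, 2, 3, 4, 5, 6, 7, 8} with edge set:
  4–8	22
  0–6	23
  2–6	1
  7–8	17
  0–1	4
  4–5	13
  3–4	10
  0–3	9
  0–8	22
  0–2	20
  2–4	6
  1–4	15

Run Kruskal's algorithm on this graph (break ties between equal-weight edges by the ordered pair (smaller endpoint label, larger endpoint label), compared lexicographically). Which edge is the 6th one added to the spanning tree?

4-5

Kruskal: consider edges lightest-first.
2–6 (1): add — endpoints in different components.
0–1 (4): add — endpoints in different components.
2–4 (6): add — endpoints in different components.
0–3 (9): add — endpoints in different components.
3–4 (10): add — endpoints in different components.
4–5 (13): add — endpoints in different components.
1–4 (15): skip — 1 and 4 already connected.
7–8 (17): add — endpoints in different components.
0–2 (20): skip — 0 and 2 already connected.
0–8 (22): add — endpoints in different components.
The 6th edge added is 4–5.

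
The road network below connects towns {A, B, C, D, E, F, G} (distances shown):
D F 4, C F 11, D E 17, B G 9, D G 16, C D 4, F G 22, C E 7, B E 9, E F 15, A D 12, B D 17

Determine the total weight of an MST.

45

Grow the tree from A using Prim:
Step 1: frontier [A D 12] → take A D (12); add D.
Step 2: frontier [C D 4, D F 4, D G 16, B D 17, D E 17] → take C D (4); add C.
Step 3: frontier [C E 7, C F 11, D F 4, D G 16, B D 17, D E 17] → take D F (4); add F.
Step 4: frontier [C E 7, D G 16, B D 17, D E 17, E F 15, F G 22] → take C E (7); add E.
Step 5: frontier [D G 16, B D 17, B E 9, F G 22] → take B E (9); add B.
Step 6: frontier [B G 9, D G 16, F G 22] → take B G (9); add G.
MST edges: A D, C D, D F, C E, B E, B G; total weight 12+4+4+7+9+9 = 45.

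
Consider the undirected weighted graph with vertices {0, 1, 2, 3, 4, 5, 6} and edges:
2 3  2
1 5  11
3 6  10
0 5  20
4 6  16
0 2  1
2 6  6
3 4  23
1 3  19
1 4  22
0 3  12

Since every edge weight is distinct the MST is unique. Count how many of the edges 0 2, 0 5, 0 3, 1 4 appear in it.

Kruskal's algorithm — process edges by increasing weight (ties by edge label):
0 2 (1): add. Components now {0,2} {1} {3} {4} {5} {6}
2 3 (2): add. Components now {0,2,3} {1} {4} {5} {6}
2 6 (6): add. Components now {0,2,3,6} {1} {4} {5}
3 6 (10): skip — 3 and 6 already connected.
1 5 (11): add. Components now {0,2,3,6} {1,5} {4}
0 3 (12): skip — 0 and 3 already connected.
4 6 (16): add. Components now {0,2,3,4,6} {1,5}
1 3 (19): add. Components now {0,1,2,3,4,5,6}
MST edge set: {0 2, 2 3, 2 6, 1 5, 4 6, 1 3}.
Of the listed edges, {0 2} are in the MST → 1.

1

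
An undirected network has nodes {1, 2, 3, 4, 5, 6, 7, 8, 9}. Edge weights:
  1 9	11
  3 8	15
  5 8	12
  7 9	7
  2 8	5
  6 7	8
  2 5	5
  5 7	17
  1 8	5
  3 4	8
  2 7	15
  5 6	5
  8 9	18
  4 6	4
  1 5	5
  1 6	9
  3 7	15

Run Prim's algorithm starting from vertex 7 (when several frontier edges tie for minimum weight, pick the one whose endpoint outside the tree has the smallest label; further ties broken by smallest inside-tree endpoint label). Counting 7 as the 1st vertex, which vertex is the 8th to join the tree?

8

Prim, starting at 7.
Step 1: cheapest edge leaving the tree is 7 9 (7); add 9.
Step 2: cheapest edge leaving the tree is 6 7 (8); add 6.
Step 3: cheapest edge leaving the tree is 4 6 (4); add 4.
Step 4: cheapest edge leaving the tree is 5 6 (5); add 5.
Step 5: cheapest edge leaving the tree is 1 5 (5); add 1.
Step 6: cheapest edge leaving the tree is 2 5 (5); add 2.
Step 7: cheapest edge leaving the tree is 1 8 (5); add 8.
Step 8: cheapest edge leaving the tree is 3 4 (8); add 3.
Vertex order: 7, 9, 6, 4, 5, 1, 2, 8, 3. The 8th vertex is 8.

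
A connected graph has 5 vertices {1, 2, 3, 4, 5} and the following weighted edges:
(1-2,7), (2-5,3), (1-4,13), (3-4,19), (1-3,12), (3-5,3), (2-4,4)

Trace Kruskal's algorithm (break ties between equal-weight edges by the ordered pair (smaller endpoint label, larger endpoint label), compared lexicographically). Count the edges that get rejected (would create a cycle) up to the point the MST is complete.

Kruskal's algorithm — process edges by increasing weight (ties by edge label):
2-5 (3): add. Components now {1} {2,5} {3} {4}
3-5 (3): add. Components now {1} {2,3,5} {4}
2-4 (4): add. Components now {1} {2,3,4,5}
1-2 (7): add. Components now {1,2,3,4,5}
Edges rejected before the tree was complete: 0.

0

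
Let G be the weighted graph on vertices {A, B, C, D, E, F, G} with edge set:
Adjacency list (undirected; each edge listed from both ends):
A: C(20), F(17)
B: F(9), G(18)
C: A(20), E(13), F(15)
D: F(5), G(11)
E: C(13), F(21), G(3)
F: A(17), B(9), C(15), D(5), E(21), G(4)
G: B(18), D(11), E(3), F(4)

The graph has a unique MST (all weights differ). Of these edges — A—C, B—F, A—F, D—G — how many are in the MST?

Kruskal's algorithm — process edges by increasing weight (ties by edge label):
E—G (3): add. Components now {A} {B} {C} {D} {E,G} {F}
F—G (4): add. Components now {A} {B} {C} {D} {E,F,G}
D—F (5): add. Components now {A} {B} {C} {D,E,F,G}
B—F (9): add. Components now {A} {B,D,E,F,G} {C}
D—G (11): skip — D and G already connected.
C—E (13): add. Components now {A} {B,C,D,E,F,G}
C—F (15): skip — C and F already connected.
A—F (17): add. Components now {A,B,C,D,E,F,G}
MST edge set: {E—G, F—G, D—F, B—F, C—E, A—F}.
Of the listed edges, {B—F, A—F} are in the MST → 2.

2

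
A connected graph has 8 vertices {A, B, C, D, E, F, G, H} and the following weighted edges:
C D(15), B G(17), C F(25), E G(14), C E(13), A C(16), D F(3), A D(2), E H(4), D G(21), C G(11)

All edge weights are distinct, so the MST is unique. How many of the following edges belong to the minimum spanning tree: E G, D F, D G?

Kruskal: consider edges lightest-first.
A D (2): add — endpoints in different components.
D F (3): add — endpoints in different components.
E H (4): add — endpoints in different components.
C G (11): add — endpoints in different components.
C E (13): add — endpoints in different components.
E G (14): skip — E and G already connected.
C D (15): add — endpoints in different components.
A C (16): skip — A and C already connected.
B G (17): add — endpoints in different components.
MST edge set: {A D, D F, E H, C G, C E, C D, B G}.
Of the listed edges, {D F} are in the MST → 1.

1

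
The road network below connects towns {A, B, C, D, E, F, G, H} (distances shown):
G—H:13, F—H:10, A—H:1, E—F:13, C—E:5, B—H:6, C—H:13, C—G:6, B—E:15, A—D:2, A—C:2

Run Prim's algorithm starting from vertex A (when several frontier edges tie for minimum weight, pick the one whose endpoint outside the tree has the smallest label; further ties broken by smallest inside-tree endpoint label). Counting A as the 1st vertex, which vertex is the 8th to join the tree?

Grow the tree from A using Prim:
Step 1: frontier [A—H 1, A—C 2, A—D 2] → take A—H (1); add H.
Step 2: frontier [A—C 2, A—D 2, B—H 6, F—H 10, C—H 13, G—H 13] → take A—C (2); add C.
Step 3: frontier [A—D 2, C—E 5, C—G 6, B—H 6, F—H 10, G—H 13] → take A—D (2); add D.
Step 4: frontier [C—E 5, C—G 6, B—H 6, F—H 10, G—H 13] → take C—E (5); add E.
Step 5: frontier [C—G 6, E—F 13, B—E 15, B—H 6, F—H 10, G—H 13] → take B—H (6); add B.
Step 6: frontier [C—G 6, E—F 13, F—H 10, G—H 13] → take C—G (6); add G.
Step 7: frontier [E—F 13, F—H 10] → take F—H (10); add F.
Vertex order: A, H, C, D, E, B, G, F. The 8th vertex is F.

F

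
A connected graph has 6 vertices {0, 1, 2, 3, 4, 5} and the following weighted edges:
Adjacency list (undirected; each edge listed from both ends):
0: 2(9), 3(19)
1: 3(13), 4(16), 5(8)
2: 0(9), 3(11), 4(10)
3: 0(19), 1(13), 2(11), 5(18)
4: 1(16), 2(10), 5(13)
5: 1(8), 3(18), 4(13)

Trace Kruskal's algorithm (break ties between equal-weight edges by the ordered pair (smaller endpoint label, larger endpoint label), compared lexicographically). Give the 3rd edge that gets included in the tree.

2-4

Sort edges by weight, then run Kruskal:
1-5 (8): add — endpoints in different components.
0-2 (9): add — endpoints in different components.
2-4 (10): add — endpoints in different components.
2-3 (11): add — endpoints in different components.
1-3 (13): add — endpoints in different components.
The 3rd edge added is 2-4.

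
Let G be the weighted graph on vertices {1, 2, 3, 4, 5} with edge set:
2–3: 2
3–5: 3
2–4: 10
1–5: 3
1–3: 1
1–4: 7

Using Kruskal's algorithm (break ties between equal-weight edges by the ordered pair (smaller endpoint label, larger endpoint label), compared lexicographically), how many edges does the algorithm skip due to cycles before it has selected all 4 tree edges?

Sort edges by weight, then run Kruskal:
1–3 (1): add — endpoints in different components.
2–3 (2): add — endpoints in different components.
1–5 (3): add — endpoints in different components.
3–5 (3): skip — 3 and 5 already connected.
1–4 (7): add — endpoints in different components.
Edges rejected before the tree was complete: 1.

1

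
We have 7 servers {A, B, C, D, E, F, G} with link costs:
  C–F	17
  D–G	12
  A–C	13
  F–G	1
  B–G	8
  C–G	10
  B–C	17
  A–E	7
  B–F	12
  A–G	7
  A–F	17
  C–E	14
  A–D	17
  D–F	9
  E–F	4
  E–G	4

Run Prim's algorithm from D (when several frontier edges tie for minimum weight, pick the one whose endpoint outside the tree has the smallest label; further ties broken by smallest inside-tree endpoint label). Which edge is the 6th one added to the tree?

C-G

Prim's algorithm from D:
Step 1: cheapest edge leaving the tree is D–F (9); add F.
Step 2: cheapest edge leaving the tree is F–G (1); add G.
Step 3: cheapest edge leaving the tree is E–F (4); add E.
Step 4: cheapest edge leaving the tree is A–E (7); add A.
Step 5: cheapest edge leaving the tree is B–G (8); add B.
Step 6: cheapest edge leaving the tree is C–G (10); add C.
The 6th edge added is C–G.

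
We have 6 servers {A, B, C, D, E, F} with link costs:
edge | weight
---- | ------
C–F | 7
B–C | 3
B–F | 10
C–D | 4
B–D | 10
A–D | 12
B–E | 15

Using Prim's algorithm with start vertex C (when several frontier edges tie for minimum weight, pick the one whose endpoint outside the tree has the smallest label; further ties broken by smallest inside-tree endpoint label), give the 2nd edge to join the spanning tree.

Grow the tree from C using Prim:
Step 1: cheapest edge leaving the tree is B–C (3); add B.
Step 2: cheapest edge leaving the tree is C–D (4); add D.
Step 3: cheapest edge leaving the tree is C–F (7); add F.
Step 4: cheapest edge leaving the tree is A–D (12); add A.
Step 5: cheapest edge leaving the tree is B–E (15); add E.
The 2nd edge added is C–D.

C-D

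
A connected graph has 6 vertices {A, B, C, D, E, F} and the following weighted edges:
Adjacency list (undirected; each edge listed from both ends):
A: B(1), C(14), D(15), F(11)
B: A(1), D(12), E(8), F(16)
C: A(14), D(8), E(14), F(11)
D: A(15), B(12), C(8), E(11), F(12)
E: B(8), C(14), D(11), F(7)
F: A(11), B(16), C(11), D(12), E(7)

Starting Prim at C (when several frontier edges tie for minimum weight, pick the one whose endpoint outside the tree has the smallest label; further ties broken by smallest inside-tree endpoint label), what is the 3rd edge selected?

Prim's algorithm from C:
Step 1: frontier [C-D 8, C-F 11, A-C 14, C-E 14] → take C-D (8); add D.
Step 2: frontier [C-F 11, A-C 14, C-E 14, D-E 11, B-D 12, D-F 12, A-D 15] → take D-E (11); add E.
Step 3: frontier [C-F 11, A-C 14, B-D 12, D-F 12, A-D 15, E-F 7, B-E 8] → take E-F (7); add F.
Step 4: frontier [A-C 14, B-D 12, A-D 15, B-E 8, A-F 11, B-F 16] → take B-E (8); add B.
Step 5: frontier [A-B 1, A-C 14, A-D 15, A-F 11] → take A-B (1); add A.
The 3rd edge added is E-F.

E-F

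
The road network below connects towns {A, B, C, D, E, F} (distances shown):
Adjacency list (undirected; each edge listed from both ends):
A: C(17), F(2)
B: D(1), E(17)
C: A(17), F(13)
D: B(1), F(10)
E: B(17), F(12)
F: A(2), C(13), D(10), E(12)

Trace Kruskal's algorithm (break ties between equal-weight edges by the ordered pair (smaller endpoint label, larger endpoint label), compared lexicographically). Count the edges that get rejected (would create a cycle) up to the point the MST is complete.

Kruskal's algorithm — process edges by increasing weight (ties by edge label):
B D (1): add. Components now {A} {B,D} {C} {E} {F}
A F (2): add. Components now {A,F} {B,D} {C} {E}
D F (10): add. Components now {A,B,D,F} {C} {E}
E F (12): add. Components now {A,B,D,E,F} {C}
C F (13): add. Components now {A,B,C,D,E,F}
Edges rejected before the tree was complete: 0.

0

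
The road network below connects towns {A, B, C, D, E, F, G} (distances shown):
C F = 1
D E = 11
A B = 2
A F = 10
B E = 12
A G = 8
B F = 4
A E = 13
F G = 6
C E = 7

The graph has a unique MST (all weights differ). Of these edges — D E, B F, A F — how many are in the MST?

2

Sort edges by weight, then run Kruskal:
C F (1): add — endpoints in different components.
A B (2): add — endpoints in different components.
B F (4): add — endpoints in different components.
F G (6): add — endpoints in different components.
C E (7): add — endpoints in different components.
A G (8): skip — A and G already connected.
A F (10): skip — A and F already connected.
D E (11): add — endpoints in different components.
MST edge set: {C F, A B, B F, F G, C E, D E}.
Of the listed edges, {D E, B F} are in the MST → 2.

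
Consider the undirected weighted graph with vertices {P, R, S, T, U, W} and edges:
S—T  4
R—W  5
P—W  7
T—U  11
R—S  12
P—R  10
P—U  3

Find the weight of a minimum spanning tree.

Prim, starting at T.
Step 1: frontier [S—T 4, T—U 11] → take S—T (4); add S.
Step 2: frontier [R—S 12, T—U 11] → take T—U (11); add U.
Step 3: frontier [R—S 12, P—U 3] → take P—U (3); add P.
Step 4: frontier [P—W 7, P—R 10, R—S 12] → take P—W (7); add W.
Step 5: frontier [P—R 10, R—S 12, R—W 5] → take R—W (5); add R.
MST edges: S—T, T—U, P—U, P—W, R—W; total weight 4+11+3+7+5 = 30.

30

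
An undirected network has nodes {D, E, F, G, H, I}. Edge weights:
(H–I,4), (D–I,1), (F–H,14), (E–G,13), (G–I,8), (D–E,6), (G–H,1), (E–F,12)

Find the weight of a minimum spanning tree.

Sort edges by weight, then run Kruskal:
D–I (1): add — endpoints in different components.
G–H (1): add — endpoints in different components.
H–I (4): add — endpoints in different components.
D–E (6): add — endpoints in different components.
G–I (8): skip — G and I already connected.
E–F (12): add — endpoints in different components.
MST edges: D–I, G–H, H–I, D–E, E–F; total weight 1+1+4+6+12 = 24.

24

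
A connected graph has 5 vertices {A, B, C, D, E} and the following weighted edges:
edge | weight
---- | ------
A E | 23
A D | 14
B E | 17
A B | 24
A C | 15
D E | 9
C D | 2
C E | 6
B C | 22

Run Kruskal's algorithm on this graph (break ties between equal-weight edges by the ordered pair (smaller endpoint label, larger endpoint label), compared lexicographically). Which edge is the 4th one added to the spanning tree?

Sort edges by weight, then run Kruskal:
C D (2): add. Components now {A} {B} {C,D} {E}
C E (6): add. Components now {A} {B} {C,D,E}
D E (9): skip — D and E already connected.
A D (14): add. Components now {A,C,D,E} {B}
A C (15): skip — A and C already connected.
B E (17): add. Components now {A,B,C,D,E}
The 4th edge added is B E.

B-E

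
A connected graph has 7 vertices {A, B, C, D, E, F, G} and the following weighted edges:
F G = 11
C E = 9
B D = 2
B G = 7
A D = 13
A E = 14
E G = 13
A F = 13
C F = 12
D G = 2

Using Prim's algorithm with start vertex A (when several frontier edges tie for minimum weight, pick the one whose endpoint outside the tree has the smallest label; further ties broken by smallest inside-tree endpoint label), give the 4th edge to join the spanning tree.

F-G

Grow the tree from A using Prim:
Step 1: frontier [A D 13, A F 13, A E 14] → take A D (13); add D.
Step 2: frontier [A F 13, A E 14, B D 2, D G 2] → take B D (2); add B.
Step 3: frontier [A F 13, A E 14, B G 7, D G 2] → take D G (2); add G.
Step 4: frontier [A F 13, A E 14, F G 11, E G 13] → take F G (11); add F.
Step 5: frontier [A E 14, C F 12, E G 13] → take C F (12); add C.
Step 6: frontier [A E 14, C E 9, E G 13] → take C E (9); add E.
The 4th edge added is F G.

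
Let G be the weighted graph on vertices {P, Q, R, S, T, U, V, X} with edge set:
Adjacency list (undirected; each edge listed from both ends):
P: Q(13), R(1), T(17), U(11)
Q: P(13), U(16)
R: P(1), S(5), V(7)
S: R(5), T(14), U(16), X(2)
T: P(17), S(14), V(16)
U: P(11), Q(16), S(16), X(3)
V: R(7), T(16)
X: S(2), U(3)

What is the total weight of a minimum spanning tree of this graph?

Kruskal: consider edges lightest-first.
P R (1): add — endpoints in different components.
S X (2): add — endpoints in different components.
U X (3): add — endpoints in different components.
R S (5): add — endpoints in different components.
R V (7): add — endpoints in different components.
P U (11): skip — P and U already connected.
P Q (13): add — endpoints in different components.
S T (14): add — endpoints in different components.
MST edges: P R, S X, U X, R S, R V, P Q, S T; total weight 1+2+3+5+7+13+14 = 45.

45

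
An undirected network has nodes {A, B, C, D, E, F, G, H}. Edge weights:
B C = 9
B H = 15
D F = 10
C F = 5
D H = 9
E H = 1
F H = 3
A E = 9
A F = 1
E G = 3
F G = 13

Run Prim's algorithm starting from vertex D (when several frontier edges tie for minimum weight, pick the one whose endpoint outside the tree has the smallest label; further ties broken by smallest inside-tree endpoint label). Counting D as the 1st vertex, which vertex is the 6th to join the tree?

Prim's algorithm from D:
Step 1: cheapest edge leaving the tree is D H (9); add H.
Step 2: cheapest edge leaving the tree is E H (1); add E.
Step 3: cheapest edge leaving the tree is F H (3); add F.
Step 4: cheapest edge leaving the tree is A F (1); add A.
Step 5: cheapest edge leaving the tree is E G (3); add G.
Step 6: cheapest edge leaving the tree is C F (5); add C.
Step 7: cheapest edge leaving the tree is B C (9); add B.
Vertex order: D, H, E, F, A, G, C, B. The 6th vertex is G.

G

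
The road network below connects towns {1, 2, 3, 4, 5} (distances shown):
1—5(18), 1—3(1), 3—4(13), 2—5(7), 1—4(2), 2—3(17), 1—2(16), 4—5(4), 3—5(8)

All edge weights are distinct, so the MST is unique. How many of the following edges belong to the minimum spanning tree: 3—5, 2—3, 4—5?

1

Kruskal's algorithm — process edges by increasing weight (ties by edge label):
1—3 (1): add — endpoints in different components.
1—4 (2): add — endpoints in different components.
4—5 (4): add — endpoints in different components.
2—5 (7): add — endpoints in different components.
MST edge set: {1—3, 1—4, 4—5, 2—5}.
Of the listed edges, {4—5} are in the MST → 1.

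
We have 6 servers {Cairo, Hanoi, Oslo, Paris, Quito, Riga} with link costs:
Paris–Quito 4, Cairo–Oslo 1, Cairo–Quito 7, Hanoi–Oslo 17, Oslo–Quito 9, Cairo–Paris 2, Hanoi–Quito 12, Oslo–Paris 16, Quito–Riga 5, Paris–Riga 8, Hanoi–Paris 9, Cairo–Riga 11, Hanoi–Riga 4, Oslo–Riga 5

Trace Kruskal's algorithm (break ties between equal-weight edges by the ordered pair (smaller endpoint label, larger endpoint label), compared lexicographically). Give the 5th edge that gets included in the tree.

Kruskal's algorithm — process edges by increasing weight (ties by edge label):
Cairo–Oslo (1): add — endpoints in different components.
Cairo–Paris (2): add — endpoints in different components.
Hanoi–Riga (4): add — endpoints in different components.
Paris–Quito (4): add — endpoints in different components.
Oslo–Riga (5): add — endpoints in different components.
The 5th edge added is Oslo–Riga.

Oslo-Riga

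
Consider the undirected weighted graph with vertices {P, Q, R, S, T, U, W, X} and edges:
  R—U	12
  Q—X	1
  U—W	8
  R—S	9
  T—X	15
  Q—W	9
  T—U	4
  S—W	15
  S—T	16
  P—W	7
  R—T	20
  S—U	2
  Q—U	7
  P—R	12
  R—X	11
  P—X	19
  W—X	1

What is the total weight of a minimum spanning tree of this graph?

31

Prim's algorithm from X:
Step 1: cheapest edge leaving the tree is Q—X (1); add Q.
Step 2: cheapest edge leaving the tree is W—X (1); add W.
Step 3: cheapest edge leaving the tree is P—W (7); add P.
Step 4: cheapest edge leaving the tree is Q—U (7); add U.
Step 5: cheapest edge leaving the tree is S—U (2); add S.
Step 6: cheapest edge leaving the tree is T—U (4); add T.
Step 7: cheapest edge leaving the tree is R—S (9); add R.
MST edges: Q—X, W—X, P—W, Q—U, S—U, T—U, R—S; total weight 1+1+7+7+2+4+9 = 31.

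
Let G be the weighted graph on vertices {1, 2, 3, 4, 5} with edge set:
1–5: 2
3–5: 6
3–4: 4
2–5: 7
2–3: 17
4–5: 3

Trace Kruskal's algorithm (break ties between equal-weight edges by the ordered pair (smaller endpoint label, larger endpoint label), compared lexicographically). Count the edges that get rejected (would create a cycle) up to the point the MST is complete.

1

Sort edges by weight, then run Kruskal:
1–5 (2): add — endpoints in different components.
4–5 (3): add — endpoints in different components.
3–4 (4): add — endpoints in different components.
3–5 (6): skip — 3 and 5 already connected.
2–5 (7): add — endpoints in different components.
Edges rejected before the tree was complete: 1.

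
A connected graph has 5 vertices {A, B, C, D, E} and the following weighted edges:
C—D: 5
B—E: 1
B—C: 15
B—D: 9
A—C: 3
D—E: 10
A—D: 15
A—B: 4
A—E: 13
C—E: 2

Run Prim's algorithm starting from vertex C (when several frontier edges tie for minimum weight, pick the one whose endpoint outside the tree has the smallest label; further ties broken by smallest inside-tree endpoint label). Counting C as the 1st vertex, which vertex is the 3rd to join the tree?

Grow the tree from C using Prim:
Step 1: frontier [C—E 2, A—C 3, C—D 5, B—C 15] → take C—E (2); add E.
Step 2: frontier [A—C 3, C—D 5, B—C 15, B—E 1, D—E 10, A—E 13] → take B—E (1); add B.
Step 3: frontier [A—B 4, B—D 9, A—C 3, C—D 5, D—E 10, A—E 13] → take A—C (3); add A.
Step 4: frontier [A—D 15, B—D 9, C—D 5, D—E 10] → take C—D (5); add D.
Vertex order: C, E, B, A, D. The 3rd vertex is B.

B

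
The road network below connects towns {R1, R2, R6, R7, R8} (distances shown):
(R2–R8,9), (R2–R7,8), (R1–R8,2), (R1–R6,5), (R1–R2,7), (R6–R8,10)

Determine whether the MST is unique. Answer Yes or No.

Kruskal's algorithm — process edges by increasing weight (ties by edge label):
R1–R8 (2): add. Components now {R2} {R1,R8} {R7} {R6}
R1–R6 (5): add. Components now {R2} {R1,R6,R8} {R7}
R1–R2 (7): add. Components now {R1,R2,R6,R8} {R7}
R2–R7 (8): add. Components now {R1,R2,R6,R7,R8}
Every non-tree edge has weight strictly greater than the heaviest edge on the tree path between its endpoints, so the MST is unique.

Yes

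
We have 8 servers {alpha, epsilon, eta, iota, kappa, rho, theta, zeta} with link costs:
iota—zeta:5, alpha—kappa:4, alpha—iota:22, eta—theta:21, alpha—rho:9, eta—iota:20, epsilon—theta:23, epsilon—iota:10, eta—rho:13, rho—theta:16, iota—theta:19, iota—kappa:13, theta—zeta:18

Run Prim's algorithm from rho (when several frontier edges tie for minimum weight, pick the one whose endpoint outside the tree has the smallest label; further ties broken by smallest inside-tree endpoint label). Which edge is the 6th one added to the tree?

epsilon-iota

Prim's algorithm from rho:
Step 1: frontier [alpha—rho 9, eta—rho 13, rho—theta 16] → take alpha—rho (9); add alpha.
Step 2: frontier [alpha—kappa 4, alpha—iota 22, eta—rho 13, rho—theta 16] → take alpha—kappa (4); add kappa.
Step 3: frontier [alpha—iota 22, iota—kappa 13, eta—rho 13, rho—theta 16] → take eta—rho (13); add eta.
Step 4: frontier [alpha—iota 22, eta—iota 20, eta—theta 21, iota—kappa 13, rho—theta 16] → take iota—kappa (13); add iota.
Step 5: frontier [eta—theta 21, iota—zeta 5, epsilon—iota 10, iota—theta 19, rho—theta 16] → take iota—zeta (5); add zeta.
Step 6: frontier [eta—theta 21, epsilon—iota 10, iota—theta 19, rho—theta 16, theta—zeta 18] → take epsilon—iota (10); add epsilon.
Step 7: frontier [epsilon—theta 23, eta—theta 21, iota—theta 19, rho—theta 16, theta—zeta 18] → take rho—theta (16); add theta.
The 6th edge added is epsilon—iota.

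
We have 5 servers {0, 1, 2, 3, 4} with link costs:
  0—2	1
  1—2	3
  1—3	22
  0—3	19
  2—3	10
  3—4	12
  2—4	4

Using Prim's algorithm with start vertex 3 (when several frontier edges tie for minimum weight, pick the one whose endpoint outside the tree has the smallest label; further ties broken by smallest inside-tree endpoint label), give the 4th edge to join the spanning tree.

Prim, starting at 3.
Step 1: cheapest edge leaving the tree is 2—3 (10); add 2.
Step 2: cheapest edge leaving the tree is 0—2 (1); add 0.
Step 3: cheapest edge leaving the tree is 1—2 (3); add 1.
Step 4: cheapest edge leaving the tree is 2—4 (4); add 4.
The 4th edge added is 2—4.

2-4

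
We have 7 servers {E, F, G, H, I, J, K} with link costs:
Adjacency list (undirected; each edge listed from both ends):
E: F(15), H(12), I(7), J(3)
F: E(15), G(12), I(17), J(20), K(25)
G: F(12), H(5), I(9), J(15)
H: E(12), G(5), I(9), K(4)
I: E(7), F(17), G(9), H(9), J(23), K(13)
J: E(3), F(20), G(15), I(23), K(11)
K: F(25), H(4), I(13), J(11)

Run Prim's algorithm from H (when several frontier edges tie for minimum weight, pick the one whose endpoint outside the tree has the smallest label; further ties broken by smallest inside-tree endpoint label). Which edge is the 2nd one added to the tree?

G-H

Prim, starting at H.
Step 1: cheapest edge leaving the tree is H-K (4); add K.
Step 2: cheapest edge leaving the tree is G-H (5); add G.
Step 3: cheapest edge leaving the tree is G-I (9); add I.
Step 4: cheapest edge leaving the tree is E-I (7); add E.
Step 5: cheapest edge leaving the tree is E-J (3); add J.
Step 6: cheapest edge leaving the tree is F-G (12); add F.
The 2nd edge added is G-H.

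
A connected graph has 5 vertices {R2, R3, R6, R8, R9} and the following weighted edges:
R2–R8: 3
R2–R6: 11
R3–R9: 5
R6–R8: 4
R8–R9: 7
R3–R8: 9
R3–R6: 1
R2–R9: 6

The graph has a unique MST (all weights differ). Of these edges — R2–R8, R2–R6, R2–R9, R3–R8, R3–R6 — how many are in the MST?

2

Kruskal: consider edges lightest-first.
R3–R6 (1): add. Components now {R9} {R8} {R3,R6} {R2}
R2–R8 (3): add. Components now {R9} {R2,R8} {R3,R6}
R6–R8 (4): add. Components now {R9} {R2,R3,R6,R8}
R3–R9 (5): add. Components now {R2,R3,R6,R8,R9}
MST edge set: {R3–R6, R2–R8, R6–R8, R3–R9}.
Of the listed edges, {R2–R8, R3–R6} are in the MST → 2.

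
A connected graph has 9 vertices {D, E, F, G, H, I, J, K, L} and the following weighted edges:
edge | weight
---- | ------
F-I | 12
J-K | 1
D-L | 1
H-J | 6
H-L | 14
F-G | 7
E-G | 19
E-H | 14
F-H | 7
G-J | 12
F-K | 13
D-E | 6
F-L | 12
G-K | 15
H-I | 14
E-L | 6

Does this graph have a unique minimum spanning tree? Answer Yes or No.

Kruskal: consider edges lightest-first.
D-L (1): add — endpoints in different components.
J-K (1): add — endpoints in different components.
D-E (6): add — endpoints in different components.
E-L (6): skip — E and L already connected.
H-J (6): add — endpoints in different components.
F-G (7): add — endpoints in different components.
F-H (7): add — endpoints in different components.
F-I (12): add — endpoints in different components.
F-L (12): add — endpoints in different components.
Non-tree edge E-L has weight 6, equal to the heaviest edge on its tree cycle — swapping gives another MST of the same weight. Not unique.

No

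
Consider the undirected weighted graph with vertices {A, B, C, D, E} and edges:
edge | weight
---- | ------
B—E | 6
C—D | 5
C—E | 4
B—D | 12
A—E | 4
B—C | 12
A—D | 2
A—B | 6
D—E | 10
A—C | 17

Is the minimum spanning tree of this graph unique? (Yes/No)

No

Kruskal: consider edges lightest-first.
A—D (2): add — endpoints in different components.
A—E (4): add — endpoints in different components.
C—E (4): add — endpoints in different components.
C—D (5): skip — C and D already connected.
A—B (6): add — endpoints in different components.
Non-tree edge B—E has weight 6, equal to the heaviest edge on its tree cycle — swapping gives another MST of the same weight. Not unique.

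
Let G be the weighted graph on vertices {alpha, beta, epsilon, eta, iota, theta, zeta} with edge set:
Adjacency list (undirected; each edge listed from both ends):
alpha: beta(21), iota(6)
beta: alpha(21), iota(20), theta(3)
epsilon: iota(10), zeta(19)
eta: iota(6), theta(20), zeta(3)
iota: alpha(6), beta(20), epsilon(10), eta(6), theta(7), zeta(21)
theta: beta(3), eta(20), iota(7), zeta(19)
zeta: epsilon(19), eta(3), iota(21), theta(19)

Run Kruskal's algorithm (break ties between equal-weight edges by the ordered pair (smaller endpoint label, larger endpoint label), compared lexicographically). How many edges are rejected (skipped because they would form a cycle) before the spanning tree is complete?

0

Sort edges by weight, then run Kruskal:
beta theta (3): add — endpoints in different components.
eta zeta (3): add — endpoints in different components.
alpha iota (6): add — endpoints in different components.
eta iota (6): add — endpoints in different components.
iota theta (7): add — endpoints in different components.
epsilon iota (10): add — endpoints in different components.
Edges rejected before the tree was complete: 0.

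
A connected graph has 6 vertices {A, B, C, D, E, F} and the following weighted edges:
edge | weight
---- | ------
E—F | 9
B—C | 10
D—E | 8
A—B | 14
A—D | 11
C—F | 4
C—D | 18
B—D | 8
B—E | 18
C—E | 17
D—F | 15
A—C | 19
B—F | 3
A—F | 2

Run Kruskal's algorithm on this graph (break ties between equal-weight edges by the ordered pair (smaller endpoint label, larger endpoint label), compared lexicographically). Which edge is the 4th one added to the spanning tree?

B-D

Kruskal: consider edges lightest-first.
A—F (2): add — endpoints in different components.
B—F (3): add — endpoints in different components.
C—F (4): add — endpoints in different components.
B—D (8): add — endpoints in different components.
D—E (8): add — endpoints in different components.
The 4th edge added is B—D.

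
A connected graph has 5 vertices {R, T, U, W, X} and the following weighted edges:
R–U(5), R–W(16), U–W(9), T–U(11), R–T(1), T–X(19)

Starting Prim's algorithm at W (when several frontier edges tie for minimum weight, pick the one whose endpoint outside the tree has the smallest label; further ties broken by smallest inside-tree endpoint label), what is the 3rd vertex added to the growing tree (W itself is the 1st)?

R

Grow the tree from W using Prim:
Step 1: cheapest edge leaving the tree is U–W (9); add U.
Step 2: cheapest edge leaving the tree is R–U (5); add R.
Step 3: cheapest edge leaving the tree is R–T (1); add T.
Step 4: cheapest edge leaving the tree is T–X (19); add X.
Vertex order: W, U, R, T, X. The 3rd vertex is R.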